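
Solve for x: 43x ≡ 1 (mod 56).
43

gcd(43, 56) = 1, so the inverse exists.
Extended Euclidean algorithm on (56, 43):
56 = 1 × 43 + 13  ⟹  13 = (1)·56 + (-1)·43
43 = 3 × 13 + 4  ⟹  4 = (-3)·56 + (4)·43
13 = 3 × 4 + 1  ⟹  1 = (10)·56 + (-13)·43
So (-13)·43 ≡ 1 (mod 56), i.e. 43^(-1) ≡ -13 ≡ 43 (mod 56).
Check: 43 × 43 = 1849 ≡ 1 (mod 56)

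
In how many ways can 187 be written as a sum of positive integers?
1280011042268

p(n) counts ways to write n as a sum of positive integers (order ignored).
Euler's pentagonal recurrence: p(k) = p(k-1) + p(k-2) - p(k-5) - p(k-7) + p(k-12) + p(k-15) - ... (offsets j(3j∓1)/2, signs ++--, p(0)=1, p(<0)=0).
DP table for k = 0..186: p(0)=1, p(1)=1, p(2)=2, p(3)=3, p(4)=5, p(5)=7, p(6)=11, p(7)=15, p(8)=22, p(9)=30, p(10)=42, p(11)=56, p(12)=77, p(13)=101, p(14)=135, p(15)=176, p(16)=231, p(17)=297, p(18)=385, p(19)=490, p(20)=627, p(21)=792, p(22)=1002, p(23)=1255, p(24)=1575, p(25)=1958, p(26)=2436, p(27)=3010, p(28)=3718, p(29)=4565, p(30)=5604, p(31)=6842, p(32)=8349, p(33)=10143, p(34)=12310, p(35)=14883, p(36)=17977, p(37)=21637, p(38)=26015, p(39)=31185, p(40)=37338, p(41)=44583, p(42)=53174, p(43)=63261, p(44)=75175, p(45)=89134, p(46)=105558, p(47)=124754, p(48)=147273, p(49)=173525, p(50)=204226, p(51)=239943, p(52)=281589, p(53)=329931, p(54)=386155, p(55)=451276, p(56)=526823, p(57)=614154, p(58)=715220, p(59)=831820, p(60)=966467, p(61)=1121505, p(62)=1300156, p(63)=1505499, p(64)=1741630, p(65)=2012558, p(66)=2323520, p(67)=2679689, p(68)=3087735, p(69)=3554345, p(70)=4087968, p(71)=4697205, p(72)=5392783, p(73)=6185689, p(74)=7089500, p(75)=8118264, p(76)=9289091, p(77)=10619863, p(78)=12132164, p(79)=13848650, p(80)=15796476, p(81)=18004327, p(82)=20506255, p(83)=23338469, p(84)=26543660, p(85)=30167357, p(86)=34262962, p(87)=38887673, p(88)=44108109, p(89)=49995925, p(90)=56634173, p(91)=64112359, p(92)=72533807, p(93)=82010177, p(94)=92669720, p(95)=104651419, p(96)=118114304, p(97)=133230930, p(98)=150198136, p(99)=169229875, p(100)=190569292, p(101)=214481126, p(102)=241265379, p(103)=271248950, p(104)=304801365, p(105)=342325709, p(106)=384276336, p(107)=431149389, p(108)=483502844, p(109)=541946240, p(110)=607163746, p(111)=679903203, p(112)=761002156, p(113)=851376628, p(114)=952050665, p(115)=1064144451, p(116)=1188908248, p(117)=1327710076, p(118)=1482074143, p(119)=1653668665, p(120)=1844349560, p(121)=2056148051, p(122)=2291320912, p(123)=2552338241, p(124)=2841940500, p(125)=3163127352, p(126)=3519222692, p(127)=3913864295, p(128)=4351078600, p(129)=4835271870, p(130)=5371315400, p(131)=5964539504, p(132)=6620830889, p(133)=7346629512, p(134)=8149040695, p(135)=9035836076, p(136)=10015581680, p(137)=11097645016, p(138)=12292341831, p(139)=13610949895, p(140)=15065878135, p(141)=16670689208, p(142)=18440293320, p(143)=20390982757, p(144)=22540654445, p(145)=24908858009, p(146)=27517052599, p(147)=30388671978, p(148)=33549419497, p(149)=37027355200, p(150)=40853235313, p(151)=45060624582, p(152)=49686288421, p(153)=54770336324, p(154)=60356673280, p(155)=66493182097, p(156)=73232243759, p(157)=80630964769, p(158)=88751778802, p(159)=97662728555, p(160)=107438159466, p(161)=118159068427, p(162)=129913904637, p(163)=142798995930, p(164)=156919475295, p(165)=172389800255, p(166)=189334822579, p(167)=207890420102, p(168)=228204732751, p(169)=250438925115, p(170)=274768617130, p(171)=301384802048, p(172)=330495499613, p(173)=362326859895, p(174)=397125074750, p(175)=435157697830, p(176)=476715857290, p(177)=522115831195, p(178)=571701605655, p(179)=625846753120, p(180)=684957390936, p(181)=749474411781, p(182)=819876908323, p(183)=896684817527, p(184)=980462880430, p(185)=1071823774337, p(186)=1171432692373.
Final step: p(187) = p(186) + p(185) - p(182) - p(180) + p(175) + p(172) - p(165) - p(161) + p(152) + p(147) - p(136) - p(130) + p(117) + p(110) - p(95) - p(87) + p(70) + p(61) - p(42) - p(32) + p(11) + p(0)
= 1171432692373 + 1071823774337 - 819876908323 - 684957390936 + 435157697830 + 330495499613 - 172389800255 - 118159068427 + 49686288421 + 30388671978 - 10015581680 - 5371315400 + 1327710076 + 607163746 - 104651419 - 38887673 + 4087968 + 1121505 - 53174 - 8349 + 56 + 1
= 1280011042268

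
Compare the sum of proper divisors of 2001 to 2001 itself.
deficient

Proper divisors of 2001: sum = 1 + 3 + 23 + 29 + 69 + 87 + 667 = 879
Since 879 < 2001, 2001 is deficient.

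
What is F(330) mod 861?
55

Matrix identity: Q^n = [[F_(n+1), F_n], [F_n, F_(n-1)]] with Q = [[1,1],[1,0]].
n = 330 = 101001010₂. Square-and-multiply, entries mod 861:
Q^1 = [[1,1],[1,0]]
Q^2 = (Q^1)² = [[2,1],[1,1]]
Q^5 = (Q^2)²·Q = [[8,5],[5,3]]
Q^10 = (Q^5)² = [[89,55],[55,34]]
Q^20 = (Q^10)² = [[614,738],[738,737]]
Q^41 = (Q^20)²·Q = [[370,370],[370,0]]
Q^82 = (Q^41)² = [[2,1],[1,1]]
Q^165 = (Q^82)²·Q = [[8,5],[5,3]]
Q^330 = (Q^165)² = [[89,55],[55,34]]
F_330 mod 861 = Q^330[0][1] = 55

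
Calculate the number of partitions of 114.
952050665

p(n) counts ways to write n as a sum of positive integers (order ignored).
Euler's pentagonal recurrence: p(k) = p(k-1) + p(k-2) - p(k-5) - p(k-7) + p(k-12) + p(k-15) - ... (offsets j(3j∓1)/2, signs ++--, p(0)=1, p(<0)=0).
DP table for k = 0..113: p(0)=1, p(1)=1, p(2)=2, p(3)=3, p(4)=5, p(5)=7, p(6)=11, p(7)=15, p(8)=22, p(9)=30, p(10)=42, p(11)=56, p(12)=77, p(13)=101, p(14)=135, p(15)=176, p(16)=231, p(17)=297, p(18)=385, p(19)=490, p(20)=627, p(21)=792, p(22)=1002, p(23)=1255, p(24)=1575, p(25)=1958, p(26)=2436, p(27)=3010, p(28)=3718, p(29)=4565, p(30)=5604, p(31)=6842, p(32)=8349, p(33)=10143, p(34)=12310, p(35)=14883, p(36)=17977, p(37)=21637, p(38)=26015, p(39)=31185, p(40)=37338, p(41)=44583, p(42)=53174, p(43)=63261, p(44)=75175, p(45)=89134, p(46)=105558, p(47)=124754, p(48)=147273, p(49)=173525, p(50)=204226, p(51)=239943, p(52)=281589, p(53)=329931, p(54)=386155, p(55)=451276, p(56)=526823, p(57)=614154, p(58)=715220, p(59)=831820, p(60)=966467, p(61)=1121505, p(62)=1300156, p(63)=1505499, p(64)=1741630, p(65)=2012558, p(66)=2323520, p(67)=2679689, p(68)=3087735, p(69)=3554345, p(70)=4087968, p(71)=4697205, p(72)=5392783, p(73)=6185689, p(74)=7089500, p(75)=8118264, p(76)=9289091, p(77)=10619863, p(78)=12132164, p(79)=13848650, p(80)=15796476, p(81)=18004327, p(82)=20506255, p(83)=23338469, p(84)=26543660, p(85)=30167357, p(86)=34262962, p(87)=38887673, p(88)=44108109, p(89)=49995925, p(90)=56634173, p(91)=64112359, p(92)=72533807, p(93)=82010177, p(94)=92669720, p(95)=104651419, p(96)=118114304, p(97)=133230930, p(98)=150198136, p(99)=169229875, p(100)=190569292, p(101)=214481126, p(102)=241265379, p(103)=271248950, p(104)=304801365, p(105)=342325709, p(106)=384276336, p(107)=431149389, p(108)=483502844, p(109)=541946240, p(110)=607163746, p(111)=679903203, p(112)=761002156, p(113)=851376628.
Final step: p(114) = p(113) + p(112) - p(109) - p(107) + p(102) + p(99) - p(92) - p(88) + p(79) + p(74) - p(63) - p(57) + p(44) + p(37) - p(22) - p(14)
= 851376628 + 761002156 - 541946240 - 431149389 + 241265379 + 169229875 - 72533807 - 44108109 + 13848650 + 7089500 - 1505499 - 614154 + 75175 + 21637 - 1002 - 135
= 952050665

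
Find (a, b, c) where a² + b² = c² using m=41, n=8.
(1617, 656, 1745)

Euclid's formula: a = m² - n², b = 2mn, c = m² + n²
m = 41, n = 8
a = 41² - 8² = 1681 - 64 = 1617
b = 2 × 41 × 8 = 656
c = 41² + 8² = 1681 + 64 = 1745
Verification: 1617² + 656² = 2614689 + 430336 = 3045025 = 1745² ✓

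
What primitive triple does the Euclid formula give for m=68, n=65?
(399, 8840, 8849)

Euclid's formula: a = m² - n², b = 2mn, c = m² + n²
m = 68, n = 65
a = 68² - 65² = 4624 - 4225 = 399
b = 2 × 68 × 65 = 8840
c = 68² + 65² = 4624 + 4225 = 8849
Verification: 399² + 8840² = 159201 + 78145600 = 78304801 = 8849² ✓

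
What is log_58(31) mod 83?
66

Baby-step giant-step with step n = ⌈√83⌉ = 10.
Baby steps 58^j mod 83 (j:value) for j=0..9: 0:1, 1:58, 2:44, 3:62, 4:27, 5:72, 6:26, 7:14, 8:65, 9:35.
Giant-step multiplier: 58^(-10) ≡ 58^(82-10) = 58^72 ≡ 59 (mod 83).
Giant steps γ_i = 31·59^i mod 83: γ_0=31, γ_1=3, γ_2=11, γ_3=68, γ_4=28, γ_5=75, γ_6=26 (in table at j=6).
x = i·n + j = 6·10 + 6 = 66.
Check: 58^66 ≡ 31 (mod 83).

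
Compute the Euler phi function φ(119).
96

119 = 7 × 17
φ(n) = n × ∏(1 - 1/p) for each prime p dividing n
φ(119) = 119 × (1 - 1/7) × (1 - 1/17) = 96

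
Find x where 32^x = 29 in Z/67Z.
22

Baby-step giant-step with step n = ⌈√67⌉ = 9.
Baby steps 32^j mod 67 (j:value) for j=0..8: 0:1, 1:32, 2:19, 3:5, 4:26, 5:28, 6:25, 7:63, 8:6.
Giant-step multiplier: 32^(-9) ≡ 32^(66-9) = 32^57 ≡ 52 (mod 67).
Giant steps γ_i = 29·52^i mod 67: γ_0=29, γ_1=34, γ_2=26 (in table at j=4).
x = i·n + j = 2·9 + 4 = 22.
Check: 32^22 ≡ 29 (mod 67).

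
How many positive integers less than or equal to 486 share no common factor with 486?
162

486 = 2 × 3^5
φ(n) = n × ∏(1 - 1/p) for each prime p dividing n
φ(486) = 486 × (1 - 1/2) × (1 - 1/3) = 162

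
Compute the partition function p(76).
9289091

p(n) counts ways to write n as a sum of positive integers (order ignored).
Euler's pentagonal recurrence: p(k) = p(k-1) + p(k-2) - p(k-5) - p(k-7) + p(k-12) + p(k-15) - ... (offsets j(3j∓1)/2, signs ++--, p(0)=1, p(<0)=0).
DP table for k = 0..75: p(0)=1, p(1)=1, p(2)=2, p(3)=3, p(4)=5, p(5)=7, p(6)=11, p(7)=15, p(8)=22, p(9)=30, p(10)=42, p(11)=56, p(12)=77, p(13)=101, p(14)=135, p(15)=176, p(16)=231, p(17)=297, p(18)=385, p(19)=490, p(20)=627, p(21)=792, p(22)=1002, p(23)=1255, p(24)=1575, p(25)=1958, p(26)=2436, p(27)=3010, p(28)=3718, p(29)=4565, p(30)=5604, p(31)=6842, p(32)=8349, p(33)=10143, p(34)=12310, p(35)=14883, p(36)=17977, p(37)=21637, p(38)=26015, p(39)=31185, p(40)=37338, p(41)=44583, p(42)=53174, p(43)=63261, p(44)=75175, p(45)=89134, p(46)=105558, p(47)=124754, p(48)=147273, p(49)=173525, p(50)=204226, p(51)=239943, p(52)=281589, p(53)=329931, p(54)=386155, p(55)=451276, p(56)=526823, p(57)=614154, p(58)=715220, p(59)=831820, p(60)=966467, p(61)=1121505, p(62)=1300156, p(63)=1505499, p(64)=1741630, p(65)=2012558, p(66)=2323520, p(67)=2679689, p(68)=3087735, p(69)=3554345, p(70)=4087968, p(71)=4697205, p(72)=5392783, p(73)=6185689, p(74)=7089500, p(75)=8118264.
Final step: p(76) = p(75) + p(74) - p(71) - p(69) + p(64) + p(61) - p(54) - p(50) + p(41) + p(36) - p(25) - p(19) + p(6)
= 8118264 + 7089500 - 4697205 - 3554345 + 1741630 + 1121505 - 386155 - 204226 + 44583 + 17977 - 1958 - 490 + 11
= 9289091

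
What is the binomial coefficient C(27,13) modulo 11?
9

Using Lucas' theorem:
Write n=27 and k=13 in base 11:
n in base 11: [2, 5]
k in base 11: [1, 2]
C(27,13) mod 11 = ∏ C(n_i, k_i) mod 11
Digit binomials (mod 11): C(2,1) = 2; C(5,2) = 10
Product: 2 × 10 = 20 ≡ 9 (mod 11)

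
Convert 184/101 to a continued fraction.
[1; 1, 4, 1, 1, 1, 1, 3]

Euclidean algorithm steps:
184 = 1 × 101 + 83
101 = 1 × 83 + 18
83 = 4 × 18 + 11
18 = 1 × 11 + 7
11 = 1 × 7 + 4
7 = 1 × 4 + 3
4 = 1 × 3 + 1
3 = 3 × 1 + 0
Continued fraction: [1; 1, 4, 1, 1, 1, 1, 3]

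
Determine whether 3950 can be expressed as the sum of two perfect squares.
Not possible

Factorization: 3950 = 2 × 5^2 × 79
By Fermat: n is sum of two squares iff every prime p ≡ 3 (mod 4) appears to even power.
Prime(s) ≡ 3 (mod 4) with odd exponent: [(79, 1)]
Therefore 3950 cannot be expressed as a² + b².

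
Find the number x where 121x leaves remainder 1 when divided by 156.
49

gcd(121, 156) = 1, so the inverse exists.
Extended Euclidean algorithm on (156, 121):
156 = 1 × 121 + 35  ⟹  35 = (1)·156 + (-1)·121
121 = 3 × 35 + 16  ⟹  16 = (-3)·156 + (4)·121
35 = 2 × 16 + 3  ⟹  3 = (7)·156 + (-9)·121
16 = 5 × 3 + 1  ⟹  1 = (-38)·156 + (49)·121
So (49)·121 ≡ 1 (mod 156), i.e. 121^(-1) ≡ 49 (mod 156).
Check: 121 × 49 = 5929 ≡ 1 (mod 156)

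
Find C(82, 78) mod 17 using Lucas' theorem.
15

Using Lucas' theorem:
Write n=82 and k=78 in base 17:
n in base 17: [4, 14]
k in base 17: [4, 10]
C(82,78) mod 17 = ∏ C(n_i, k_i) mod 17
Digit binomials (mod 17): C(4,4) = 1; C(14,10) = 1001 ≡ 15
Product: 1 × 15 = 15 ≡ 15 (mod 17)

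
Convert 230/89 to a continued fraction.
[2; 1, 1, 2, 2, 7]

Euclidean algorithm steps:
230 = 2 × 89 + 52
89 = 1 × 52 + 37
52 = 1 × 37 + 15
37 = 2 × 15 + 7
15 = 2 × 7 + 1
7 = 7 × 1 + 0
Continued fraction: [2; 1, 1, 2, 2, 7]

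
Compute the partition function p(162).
129913904637

p(n) counts ways to write n as a sum of positive integers (order ignored).
Euler's pentagonal recurrence: p(k) = p(k-1) + p(k-2) - p(k-5) - p(k-7) + p(k-12) + p(k-15) - ... (offsets j(3j∓1)/2, signs ++--, p(0)=1, p(<0)=0).
DP table for k = 0..161: p(0)=1, p(1)=1, p(2)=2, p(3)=3, p(4)=5, p(5)=7, p(6)=11, p(7)=15, p(8)=22, p(9)=30, p(10)=42, p(11)=56, p(12)=77, p(13)=101, p(14)=135, p(15)=176, p(16)=231, p(17)=297, p(18)=385, p(19)=490, p(20)=627, p(21)=792, p(22)=1002, p(23)=1255, p(24)=1575, p(25)=1958, p(26)=2436, p(27)=3010, p(28)=3718, p(29)=4565, p(30)=5604, p(31)=6842, p(32)=8349, p(33)=10143, p(34)=12310, p(35)=14883, p(36)=17977, p(37)=21637, p(38)=26015, p(39)=31185, p(40)=37338, p(41)=44583, p(42)=53174, p(43)=63261, p(44)=75175, p(45)=89134, p(46)=105558, p(47)=124754, p(48)=147273, p(49)=173525, p(50)=204226, p(51)=239943, p(52)=281589, p(53)=329931, p(54)=386155, p(55)=451276, p(56)=526823, p(57)=614154, p(58)=715220, p(59)=831820, p(60)=966467, p(61)=1121505, p(62)=1300156, p(63)=1505499, p(64)=1741630, p(65)=2012558, p(66)=2323520, p(67)=2679689, p(68)=3087735, p(69)=3554345, p(70)=4087968, p(71)=4697205, p(72)=5392783, p(73)=6185689, p(74)=7089500, p(75)=8118264, p(76)=9289091, p(77)=10619863, p(78)=12132164, p(79)=13848650, p(80)=15796476, p(81)=18004327, p(82)=20506255, p(83)=23338469, p(84)=26543660, p(85)=30167357, p(86)=34262962, p(87)=38887673, p(88)=44108109, p(89)=49995925, p(90)=56634173, p(91)=64112359, p(92)=72533807, p(93)=82010177, p(94)=92669720, p(95)=104651419, p(96)=118114304, p(97)=133230930, p(98)=150198136, p(99)=169229875, p(100)=190569292, p(101)=214481126, p(102)=241265379, p(103)=271248950, p(104)=304801365, p(105)=342325709, p(106)=384276336, p(107)=431149389, p(108)=483502844, p(109)=541946240, p(110)=607163746, p(111)=679903203, p(112)=761002156, p(113)=851376628, p(114)=952050665, p(115)=1064144451, p(116)=1188908248, p(117)=1327710076, p(118)=1482074143, p(119)=1653668665, p(120)=1844349560, p(121)=2056148051, p(122)=2291320912, p(123)=2552338241, p(124)=2841940500, p(125)=3163127352, p(126)=3519222692, p(127)=3913864295, p(128)=4351078600, p(129)=4835271870, p(130)=5371315400, p(131)=5964539504, p(132)=6620830889, p(133)=7346629512, p(134)=8149040695, p(135)=9035836076, p(136)=10015581680, p(137)=11097645016, p(138)=12292341831, p(139)=13610949895, p(140)=15065878135, p(141)=16670689208, p(142)=18440293320, p(143)=20390982757, p(144)=22540654445, p(145)=24908858009, p(146)=27517052599, p(147)=30388671978, p(148)=33549419497, p(149)=37027355200, p(150)=40853235313, p(151)=45060624582, p(152)=49686288421, p(153)=54770336324, p(154)=60356673280, p(155)=66493182097, p(156)=73232243759, p(157)=80630964769, p(158)=88751778802, p(159)=97662728555, p(160)=107438159466, p(161)=118159068427.
Final step: p(162) = p(161) + p(160) - p(157) - p(155) + p(150) + p(147) - p(140) - p(136) + p(127) + p(122) - p(111) - p(105) + p(92) + p(85) - p(70) - p(62) + p(45) + p(36) - p(17) - p(7)
= 118159068427 + 107438159466 - 80630964769 - 66493182097 + 40853235313 + 30388671978 - 15065878135 - 10015581680 + 3913864295 + 2291320912 - 679903203 - 342325709 + 72533807 + 30167357 - 4087968 - 1300156 + 89134 + 17977 - 297 - 15
= 129913904637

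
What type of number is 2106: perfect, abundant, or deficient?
abundant

Proper divisors of 2106: sum = 1 + 2 + 3 + 6 + 9 + 13 + 18 + 26 + ... + 234 + 351 + 702 + 1053 (19 divisors) = 2976
Since 2976 > 2106, 2106 is abundant.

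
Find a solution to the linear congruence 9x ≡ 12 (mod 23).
x ≡ 9 (mod 23)

gcd(9, 23) = 1, which divides 12, so solutions exist.
Find 9^(-1) mod 23 by the extended Euclidean algorithm:
23 = 2 × 9 + 5  ⟹  5 = (1)·23 + (-2)·9
9 = 1 × 5 + 4  ⟹  4 = (-1)·23 + (3)·9
5 = 1 × 4 + 1  ⟹  1 = (2)·23 + (-5)·9
So (-5)·9 ≡ 1 (mod 23), i.e. 9^(-1) ≡ -5 ≡ 18 (mod 23).
x ≡ 18 × 12 = 216 ≡ 9 (mod 23).
Check: 9 × 9 = 81 ≡ 12 (mod 23).
Unique solution: x ≡ 9 (mod 23)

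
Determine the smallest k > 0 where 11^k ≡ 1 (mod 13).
12

13 is prime, so ord(11) divides φ(13) = 12.
Divisors of 12: 1, 2, 3, 4, 6, 12.
Repeated squaring: 11^1 ≡ 11, 11^2 ≡ 4, 11^4 ≡ 3, 11^8 ≡ 9 (mod 13).
Test 11^d mod 13 for each divisor d in increasing order:
11^1 ≡ 11
11^2 ≡ 4
11^3 = 11^2·11^1 ≡ 5
11^4 ≡ 3
11^6 = 11^4·11^2 ≡ 12
11^12 = 11^8·11^4 ≡ 1  ← first divisor giving 1
The order is 12.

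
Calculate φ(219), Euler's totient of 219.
144

219 = 3 × 73
φ(n) = n × ∏(1 - 1/p) for each prime p dividing n
φ(219) = 219 × (1 - 1/3) × (1 - 1/73) = 144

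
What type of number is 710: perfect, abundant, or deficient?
deficient

Proper divisors of 710: sum = 1 + 2 + 5 + 10 + 71 + 142 + 355 = 586
Since 586 < 710, 710 is deficient.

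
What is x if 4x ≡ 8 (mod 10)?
x ≡ 2 (mod 5)

gcd(4, 10) = 2, which divides 8, so solutions exist.
Divide through by 2: 2x ≡ 4 (mod 5).
Find 2^(-1) mod 5 by the extended Euclidean algorithm:
5 = 2 × 2 + 1  ⟹  1 = (1)·5 + (-2)·2
So (-2)·2 ≡ 1 (mod 5), i.e. 2^(-1) ≡ -2 ≡ 3 (mod 5).
x ≡ 3 × 4 = 12 ≡ 2 (mod 5).
Check: 4 × 2 = 8 ≡ 8 (mod 10).
x ≡ 2 (mod 5), giving 2 solutions mod 10.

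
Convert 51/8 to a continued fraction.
[6; 2, 1, 2]

Euclidean algorithm steps:
51 = 6 × 8 + 3
8 = 2 × 3 + 2
3 = 1 × 2 + 1
2 = 2 × 1 + 0
Continued fraction: [6; 2, 1, 2]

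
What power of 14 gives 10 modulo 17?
11

Baby-step giant-step with step n = ⌈√17⌉ = 5.
Baby steps 14^j mod 17 (j:value) for j=0..4: 0:1, 1:14, 2:9, 3:7, 4:13.
Giant-step multiplier: 14^(-5) ≡ 14^(16-5) = 14^11 ≡ 10 (mod 17).
Giant steps γ_i = 10·10^i mod 17: γ_0=10, γ_1=15, γ_2=14 (in table at j=1).
x = i·n + j = 2·5 + 1 = 11.
Check: 14^11 ≡ 10 (mod 17).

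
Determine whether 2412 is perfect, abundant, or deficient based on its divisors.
abundant

Proper divisors of 2412: sum = 1 + 2 + 3 + 4 + 6 + 9 + 12 + 18 + ... + 402 + 603 + 804 + 1206 (17 divisors) = 3776
Since 3776 > 2412, 2412 is abundant.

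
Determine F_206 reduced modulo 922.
193

Matrix identity: Q^n = [[F_(n+1), F_n], [F_n, F_(n-1)]] with Q = [[1,1],[1,0]].
n = 206 = 11001110₂. Square-and-multiply, entries mod 922:
Q^1 = [[1,1],[1,0]]
Q^3 = (Q^1)²·Q = [[3,2],[2,1]]
Q^6 = (Q^3)² = [[13,8],[8,5]]
Q^12 = (Q^6)² = [[233,144],[144,89]]
Q^25 = (Q^12)²·Q = [[611,343],[343,268]]
Q^51 = (Q^25)²·Q = [[469,466],[466,3]]
Q^103 = (Q^51)²·Q = [[605,89],[89,516]]
Q^206 = (Q^103)² = [[536,193],[193,343]]
F_206 mod 922 = Q^206[0][1] = 193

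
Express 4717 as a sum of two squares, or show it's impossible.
19² + 66² (a=19, b=66)

Factorization: 4717 = 53 × 89
By Fermat: n is sum of two squares iff every prime p ≡ 3 (mod 4) appears to even power.
All primes ≡ 3 (mod 4) appear to even power.
Search a = 0, 1, 2, … for 4717 - a² a perfect square: first hit at a = 19: 4717 - 361 = 4356 = 66².
4717 = 19² + 66² = 361 + 4356 ✓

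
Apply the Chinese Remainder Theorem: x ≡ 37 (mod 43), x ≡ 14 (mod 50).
1714

Using Chinese Remainder Theorem:
M = 43 × 50 = 2150
M1 = 50, M2 = 43
y1 = 50^(-1) mod 43 = 37
y2 = 43^(-1) mod 50 = 7
x = (37×50×37 + 14×43×7) mod 2150 = 1714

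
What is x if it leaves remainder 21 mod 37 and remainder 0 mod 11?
132

Using Chinese Remainder Theorem:
M = 37 × 11 = 407
M1 = 11, M2 = 37
y1 = 11^(-1) mod 37 = 27
y2 = 37^(-1) mod 11 = 3
x = (21×11×27 + 0×37×3) mod 407 = 132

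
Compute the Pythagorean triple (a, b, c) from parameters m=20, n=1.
(399, 40, 401)

Euclid's formula: a = m² - n², b = 2mn, c = m² + n²
m = 20, n = 1
a = 20² - 1² = 400 - 1 = 399
b = 2 × 20 × 1 = 40
c = 20² + 1² = 400 + 1 = 401
Verification: 399² + 40² = 159201 + 1600 = 160801 = 401² ✓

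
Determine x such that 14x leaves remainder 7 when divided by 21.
x ≡ 2 (mod 3)

gcd(14, 21) = 7, which divides 7, so solutions exist.
Divide through by 7: 2x ≡ 1 (mod 3).
Find 2^(-1) mod 3 by the extended Euclidean algorithm:
3 = 1 × 2 + 1  ⟹  1 = (1)·3 + (-1)·2
So (-1)·2 ≡ 1 (mod 3), i.e. 2^(-1) ≡ -1 ≡ 2 (mod 3).
x ≡ 2 × 1 = 2 ≡ 2 (mod 3).
Check: 14 × 2 = 28 ≡ 7 (mod 21).
x ≡ 2 (mod 3), giving 7 solutions mod 21.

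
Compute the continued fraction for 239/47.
[5; 11, 1, 3]

Euclidean algorithm steps:
239 = 5 × 47 + 4
47 = 11 × 4 + 3
4 = 1 × 3 + 1
3 = 3 × 1 + 0
Continued fraction: [5; 11, 1, 3]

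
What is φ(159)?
104

159 = 3 × 53
φ(n) = n × ∏(1 - 1/p) for each prime p dividing n
φ(159) = 159 × (1 - 1/3) × (1 - 1/53) = 104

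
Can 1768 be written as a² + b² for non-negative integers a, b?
2² + 42² (a=2, b=42)

Factorization: 1768 = 2^3 × 13 × 17
By Fermat: n is sum of two squares iff every prime p ≡ 3 (mod 4) appears to even power.
All primes ≡ 3 (mod 4) appear to even power.
Search a = 0, 1, 2, … for 1768 - a² a perfect square: first hit at a = 2: 1768 - 4 = 1764 = 42².
1768 = 2² + 42² = 4 + 1764 ✓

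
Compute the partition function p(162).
129913904637

p(n) counts ways to write n as a sum of positive integers (order ignored).
Euler's pentagonal recurrence: p(k) = p(k-1) + p(k-2) - p(k-5) - p(k-7) + p(k-12) + p(k-15) - ... (offsets j(3j∓1)/2, signs ++--, p(0)=1, p(<0)=0).
DP table for k = 0..161: p(0)=1, p(1)=1, p(2)=2, p(3)=3, p(4)=5, p(5)=7, p(6)=11, p(7)=15, p(8)=22, p(9)=30, p(10)=42, p(11)=56, p(12)=77, p(13)=101, p(14)=135, p(15)=176, p(16)=231, p(17)=297, p(18)=385, p(19)=490, p(20)=627, p(21)=792, p(22)=1002, p(23)=1255, p(24)=1575, p(25)=1958, p(26)=2436, p(27)=3010, p(28)=3718, p(29)=4565, p(30)=5604, p(31)=6842, p(32)=8349, p(33)=10143, p(34)=12310, p(35)=14883, p(36)=17977, p(37)=21637, p(38)=26015, p(39)=31185, p(40)=37338, p(41)=44583, p(42)=53174, p(43)=63261, p(44)=75175, p(45)=89134, p(46)=105558, p(47)=124754, p(48)=147273, p(49)=173525, p(50)=204226, p(51)=239943, p(52)=281589, p(53)=329931, p(54)=386155, p(55)=451276, p(56)=526823, p(57)=614154, p(58)=715220, p(59)=831820, p(60)=966467, p(61)=1121505, p(62)=1300156, p(63)=1505499, p(64)=1741630, p(65)=2012558, p(66)=2323520, p(67)=2679689, p(68)=3087735, p(69)=3554345, p(70)=4087968, p(71)=4697205, p(72)=5392783, p(73)=6185689, p(74)=7089500, p(75)=8118264, p(76)=9289091, p(77)=10619863, p(78)=12132164, p(79)=13848650, p(80)=15796476, p(81)=18004327, p(82)=20506255, p(83)=23338469, p(84)=26543660, p(85)=30167357, p(86)=34262962, p(87)=38887673, p(88)=44108109, p(89)=49995925, p(90)=56634173, p(91)=64112359, p(92)=72533807, p(93)=82010177, p(94)=92669720, p(95)=104651419, p(96)=118114304, p(97)=133230930, p(98)=150198136, p(99)=169229875, p(100)=190569292, p(101)=214481126, p(102)=241265379, p(103)=271248950, p(104)=304801365, p(105)=342325709, p(106)=384276336, p(107)=431149389, p(108)=483502844, p(109)=541946240, p(110)=607163746, p(111)=679903203, p(112)=761002156, p(113)=851376628, p(114)=952050665, p(115)=1064144451, p(116)=1188908248, p(117)=1327710076, p(118)=1482074143, p(119)=1653668665, p(120)=1844349560, p(121)=2056148051, p(122)=2291320912, p(123)=2552338241, p(124)=2841940500, p(125)=3163127352, p(126)=3519222692, p(127)=3913864295, p(128)=4351078600, p(129)=4835271870, p(130)=5371315400, p(131)=5964539504, p(132)=6620830889, p(133)=7346629512, p(134)=8149040695, p(135)=9035836076, p(136)=10015581680, p(137)=11097645016, p(138)=12292341831, p(139)=13610949895, p(140)=15065878135, p(141)=16670689208, p(142)=18440293320, p(143)=20390982757, p(144)=22540654445, p(145)=24908858009, p(146)=27517052599, p(147)=30388671978, p(148)=33549419497, p(149)=37027355200, p(150)=40853235313, p(151)=45060624582, p(152)=49686288421, p(153)=54770336324, p(154)=60356673280, p(155)=66493182097, p(156)=73232243759, p(157)=80630964769, p(158)=88751778802, p(159)=97662728555, p(160)=107438159466, p(161)=118159068427.
Final step: p(162) = p(161) + p(160) - p(157) - p(155) + p(150) + p(147) - p(140) - p(136) + p(127) + p(122) - p(111) - p(105) + p(92) + p(85) - p(70) - p(62) + p(45) + p(36) - p(17) - p(7)
= 118159068427 + 107438159466 - 80630964769 - 66493182097 + 40853235313 + 30388671978 - 15065878135 - 10015581680 + 3913864295 + 2291320912 - 679903203 - 342325709 + 72533807 + 30167357 - 4087968 - 1300156 + 89134 + 17977 - 297 - 15
= 129913904637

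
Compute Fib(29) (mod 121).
100

Matrix identity: Q^n = [[F_(n+1), F_n], [F_n, F_(n-1)]] with Q = [[1,1],[1,0]].
n = 29 = 11101₂. Square-and-multiply, entries mod 121:
Q^1 = [[1,1],[1,0]]
Q^3 = (Q^1)²·Q = [[3,2],[2,1]]
Q^7 = (Q^3)²·Q = [[21,13],[13,8]]
Q^14 = (Q^7)² = [[5,14],[14,112]]
Q^29 = (Q^14)²·Q = [[44,100],[100,65]]
F_29 mod 121 = Q^29[0][1] = 100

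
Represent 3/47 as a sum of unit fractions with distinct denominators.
1/16 + 1/752

Greedy algorithm:
3/47: ceiling(47/3) = 16, use 1/16
1/752: ceiling(752/1) = 752, use 1/752
Result: 3/47 = 1/16 + 1/752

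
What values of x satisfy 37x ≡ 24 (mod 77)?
x ≡ 61 (mod 77)

gcd(37, 77) = 1, which divides 24, so solutions exist.
Find 37^(-1) mod 77 by the extended Euclidean algorithm:
77 = 2 × 37 + 3  ⟹  3 = (1)·77 + (-2)·37
37 = 12 × 3 + 1  ⟹  1 = (-12)·77 + (25)·37
So (25)·37 ≡ 1 (mod 77), i.e. 37^(-1) ≡ 25 (mod 77).
x ≡ 25 × 24 = 600 ≡ 61 (mod 77).
Check: 37 × 61 = 2257 ≡ 24 (mod 77).
Unique solution: x ≡ 61 (mod 77)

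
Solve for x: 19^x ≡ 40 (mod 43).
10

Baby-step giant-step with step n = ⌈√43⌉ = 7.
Baby steps 19^j mod 43 (j:value) for j=0..6: 0:1, 1:19, 2:17, 3:22, 4:31, 5:30, 6:11.
Giant-step multiplier: 19^(-7) ≡ 19^(42-7) = 19^35 ≡ 7 (mod 43).
Giant steps γ_i = 40·7^i mod 43: γ_0=40, γ_1=22 (in table at j=3).
x = i·n + j = 1·7 + 3 = 10.
Check: 19^10 ≡ 40 (mod 43).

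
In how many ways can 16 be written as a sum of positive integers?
231

p(n) counts ways to write n as a sum of positive integers (order ignored).
Euler's pentagonal recurrence: p(k) = p(k-1) + p(k-2) - p(k-5) - p(k-7) + p(k-12) + p(k-15) - ... (offsets j(3j∓1)/2, signs ++--, p(0)=1, p(<0)=0).
DP table for k = 0..15: p(0)=1, p(1)=1, p(2)=2, p(3)=3, p(4)=5, p(5)=7, p(6)=11, p(7)=15, p(8)=22, p(9)=30, p(10)=42, p(11)=56, p(12)=77, p(13)=101, p(14)=135, p(15)=176.
Final step: p(16) = p(15) + p(14) - p(11) - p(9) + p(4) + p(1)
= 176 + 135 - 56 - 30 + 5 + 1
= 231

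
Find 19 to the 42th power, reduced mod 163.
65

Repeated squaring. Binary of 42 = 101010.
19^1 ≡ 19 (mod 163); 19^2 ≡ 35 (mod 163); 19^4 ≡ 84 (mod 163); 19^8 ≡ 47 (mod 163); 19^16 ≡ 90 (mod 163); 19^32 ≡ 113 (mod 163)
19^42 = 19^2 × 19^8 × 19^32 ≡ 65 (mod 163)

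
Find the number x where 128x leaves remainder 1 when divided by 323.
53

gcd(128, 323) = 1, so the inverse exists.
Extended Euclidean algorithm on (323, 128):
323 = 2 × 128 + 67  ⟹  67 = (1)·323 + (-2)·128
128 = 1 × 67 + 61  ⟹  61 = (-1)·323 + (3)·128
67 = 1 × 61 + 6  ⟹  6 = (2)·323 + (-5)·128
61 = 10 × 6 + 1  ⟹  1 = (-21)·323 + (53)·128
So (53)·128 ≡ 1 (mod 323), i.e. 128^(-1) ≡ 53 (mod 323).
Check: 128 × 53 = 6784 ≡ 1 (mod 323)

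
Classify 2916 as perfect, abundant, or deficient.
abundant

Proper divisors of 2916: sum = 1 + 2 + 3 + 4 + 6 + 9 + 12 + 18 + ... + 486 + 729 + 972 + 1458 (20 divisors) = 4735
Since 4735 > 2916, 2916 is abundant.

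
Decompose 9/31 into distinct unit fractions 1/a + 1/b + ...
1/4 + 1/25 + 1/3100

Greedy algorithm:
9/31: ceiling(31/9) = 4, use 1/4
5/124: ceiling(124/5) = 25, use 1/25
1/3100: ceiling(3100/1) = 3100, use 1/3100
Result: 9/31 = 1/4 + 1/25 + 1/3100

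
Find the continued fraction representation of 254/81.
[3; 7, 2, 1, 3]

Euclidean algorithm steps:
254 = 3 × 81 + 11
81 = 7 × 11 + 4
11 = 2 × 4 + 3
4 = 1 × 3 + 1
3 = 3 × 1 + 0
Continued fraction: [3; 7, 2, 1, 3]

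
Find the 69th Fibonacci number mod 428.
2

Matrix identity: Q^n = [[F_(n+1), F_n], [F_n, F_(n-1)]] with Q = [[1,1],[1,0]].
n = 69 = 1000101₂. Square-and-multiply, entries mod 428:
Q^1 = [[1,1],[1,0]]
Q^2 = (Q^1)² = [[2,1],[1,1]]
Q^4 = (Q^2)² = [[5,3],[3,2]]
Q^8 = (Q^4)² = [[34,21],[21,13]]
Q^17 = (Q^8)²·Q = [[16,313],[313,131]]
Q^34 = (Q^17)² = [[213,215],[215,426]]
Q^69 = (Q^34)²·Q = [[427,2],[2,425]]
F_69 mod 428 = Q^69[0][1] = 2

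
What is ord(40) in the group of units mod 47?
46

47 is prime, so ord(40) divides φ(47) = 46.
Divisors of 46: 1, 2, 23, 46.
Repeated squaring: 40^1 ≡ 40, 40^2 ≡ 2, 40^4 ≡ 4, 40^8 ≡ 16, 40^16 ≡ 21, 40^32 ≡ 18 (mod 47).
Test 40^d mod 47 for each divisor d in increasing order:
40^1 ≡ 40
40^2 ≡ 2
40^23 = 40^16·40^4·40^2·40^1 ≡ 46
40^46 = 40^32·40^8·40^4·40^2 ≡ 1  ← first divisor giving 1
The order is 46.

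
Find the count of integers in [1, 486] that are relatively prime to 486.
162

486 = 2 × 3^5
φ(n) = n × ∏(1 - 1/p) for each prime p dividing n
φ(486) = 486 × (1 - 1/2) × (1 - 1/3) = 162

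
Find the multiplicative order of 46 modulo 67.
66

67 is prime, so ord(46) divides φ(67) = 66.
Divisors of 66: 1, 2, 3, 6, 11, 22, 33, 66.
Repeated squaring: 46^1 ≡ 46, 46^2 ≡ 39, 46^4 ≡ 47, 46^8 ≡ 65, 46^16 ≡ 4, 46^32 ≡ 16, 46^64 ≡ 55 (mod 67).
Test 46^d mod 67 for each divisor d in increasing order:
46^1 ≡ 46
46^2 ≡ 39
46^3 = 46^2·46^1 ≡ 52
46^6 = 46^4·46^2 ≡ 24
46^11 = 46^8·46^2·46^1 ≡ 30
46^22 = 46^16·46^4·46^2 ≡ 29
46^33 = 46^32·46^1 ≡ 66
46^66 = 46^64·46^2 ≡ 1  ← first divisor giving 1
The order is 66.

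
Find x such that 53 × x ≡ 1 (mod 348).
197

gcd(53, 348) = 1, so the inverse exists.
Extended Euclidean algorithm on (348, 53):
348 = 6 × 53 + 30  ⟹  30 = (1)·348 + (-6)·53
53 = 1 × 30 + 23  ⟹  23 = (-1)·348 + (7)·53
30 = 1 × 23 + 7  ⟹  7 = (2)·348 + (-13)·53
23 = 3 × 7 + 2  ⟹  2 = (-7)·348 + (46)·53
7 = 3 × 2 + 1  ⟹  1 = (23)·348 + (-151)·53
So (-151)·53 ≡ 1 (mod 348), i.e. 53^(-1) ≡ -151 ≡ 197 (mod 348).
Check: 53 × 197 = 10441 ≡ 1 (mod 348)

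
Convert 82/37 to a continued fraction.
[2; 4, 1, 1, 1, 2]

Euclidean algorithm steps:
82 = 2 × 37 + 8
37 = 4 × 8 + 5
8 = 1 × 5 + 3
5 = 1 × 3 + 2
3 = 1 × 2 + 1
2 = 2 × 1 + 0
Continued fraction: [2; 4, 1, 1, 1, 2]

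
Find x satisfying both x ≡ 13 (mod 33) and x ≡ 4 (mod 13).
277

Using Chinese Remainder Theorem:
M = 33 × 13 = 429
M1 = 13, M2 = 33
y1 = 13^(-1) mod 33 = 28
y2 = 33^(-1) mod 13 = 2
x = (13×13×28 + 4×33×2) mod 429 = 277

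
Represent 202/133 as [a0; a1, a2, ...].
[1; 1, 1, 12, 1, 4]

Euclidean algorithm steps:
202 = 1 × 133 + 69
133 = 1 × 69 + 64
69 = 1 × 64 + 5
64 = 12 × 5 + 4
5 = 1 × 4 + 1
4 = 4 × 1 + 0
Continued fraction: [1; 1, 1, 12, 1, 4]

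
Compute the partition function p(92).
72533807

p(n) counts ways to write n as a sum of positive integers (order ignored).
Euler's pentagonal recurrence: p(k) = p(k-1) + p(k-2) - p(k-5) - p(k-7) + p(k-12) + p(k-15) - ... (offsets j(3j∓1)/2, signs ++--, p(0)=1, p(<0)=0).
DP table for k = 0..91: p(0)=1, p(1)=1, p(2)=2, p(3)=3, p(4)=5, p(5)=7, p(6)=11, p(7)=15, p(8)=22, p(9)=30, p(10)=42, p(11)=56, p(12)=77, p(13)=101, p(14)=135, p(15)=176, p(16)=231, p(17)=297, p(18)=385, p(19)=490, p(20)=627, p(21)=792, p(22)=1002, p(23)=1255, p(24)=1575, p(25)=1958, p(26)=2436, p(27)=3010, p(28)=3718, p(29)=4565, p(30)=5604, p(31)=6842, p(32)=8349, p(33)=10143, p(34)=12310, p(35)=14883, p(36)=17977, p(37)=21637, p(38)=26015, p(39)=31185, p(40)=37338, p(41)=44583, p(42)=53174, p(43)=63261, p(44)=75175, p(45)=89134, p(46)=105558, p(47)=124754, p(48)=147273, p(49)=173525, p(50)=204226, p(51)=239943, p(52)=281589, p(53)=329931, p(54)=386155, p(55)=451276, p(56)=526823, p(57)=614154, p(58)=715220, p(59)=831820, p(60)=966467, p(61)=1121505, p(62)=1300156, p(63)=1505499, p(64)=1741630, p(65)=2012558, p(66)=2323520, p(67)=2679689, p(68)=3087735, p(69)=3554345, p(70)=4087968, p(71)=4697205, p(72)=5392783, p(73)=6185689, p(74)=7089500, p(75)=8118264, p(76)=9289091, p(77)=10619863, p(78)=12132164, p(79)=13848650, p(80)=15796476, p(81)=18004327, p(82)=20506255, p(83)=23338469, p(84)=26543660, p(85)=30167357, p(86)=34262962, p(87)=38887673, p(88)=44108109, p(89)=49995925, p(90)=56634173, p(91)=64112359.
Final step: p(92) = p(91) + p(90) - p(87) - p(85) + p(80) + p(77) - p(70) - p(66) + p(57) + p(52) - p(41) - p(35) + p(22) + p(15) - p(0)
= 64112359 + 56634173 - 38887673 - 30167357 + 15796476 + 10619863 - 4087968 - 2323520 + 614154 + 281589 - 44583 - 14883 + 1002 + 176 - 1
= 72533807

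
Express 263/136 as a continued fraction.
[1; 1, 14, 9]

Euclidean algorithm steps:
263 = 1 × 136 + 127
136 = 1 × 127 + 9
127 = 14 × 9 + 1
9 = 9 × 1 + 0
Continued fraction: [1; 1, 14, 9]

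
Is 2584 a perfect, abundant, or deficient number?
abundant

Proper divisors of 2584: sum = 1 + 2 + 4 + 8 + 17 + 19 + 34 + 38 + 68 + 76 + 136 + 152 + 323 + 646 + 1292 = 2816
Since 2816 > 2584, 2584 is abundant.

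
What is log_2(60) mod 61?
30

Baby-step giant-step with step n = ⌈√61⌉ = 8.
Baby steps 2^j mod 61 (j:value) for j=0..7: 0:1, 1:2, 2:4, 3:8, 4:16, 5:32, 6:3, 7:6.
Giant-step multiplier: 2^(-8) ≡ 2^(60-8) = 2^52 ≡ 56 (mod 61).
Giant steps γ_i = 60·56^i mod 61: γ_0=60, γ_1=5, γ_2=36, γ_3=3 (in table at j=6).
x = i·n + j = 3·8 + 6 = 30.
Check: 2^30 ≡ 60 (mod 61).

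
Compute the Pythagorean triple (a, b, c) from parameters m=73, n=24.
(4753, 3504, 5905)

Euclid's formula: a = m² - n², b = 2mn, c = m² + n²
m = 73, n = 24
a = 73² - 24² = 5329 - 576 = 4753
b = 2 × 73 × 24 = 3504
c = 73² + 24² = 5329 + 576 = 5905
Verification: 4753² + 3504² = 22591009 + 12278016 = 34869025 = 5905² ✓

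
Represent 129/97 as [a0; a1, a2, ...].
[1; 3, 32]

Euclidean algorithm steps:
129 = 1 × 97 + 32
97 = 3 × 32 + 1
32 = 32 × 1 + 0
Continued fraction: [1; 3, 32]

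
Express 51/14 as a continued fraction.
[3; 1, 1, 1, 4]

Euclidean algorithm steps:
51 = 3 × 14 + 9
14 = 1 × 9 + 5
9 = 1 × 5 + 4
5 = 1 × 4 + 1
4 = 4 × 1 + 0
Continued fraction: [3; 1, 1, 1, 4]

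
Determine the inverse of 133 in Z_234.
139

gcd(133, 234) = 1, so the inverse exists.
Extended Euclidean algorithm on (234, 133):
234 = 1 × 133 + 101  ⟹  101 = (1)·234 + (-1)·133
133 = 1 × 101 + 32  ⟹  32 = (-1)·234 + (2)·133
101 = 3 × 32 + 5  ⟹  5 = (4)·234 + (-7)·133
32 = 6 × 5 + 2  ⟹  2 = (-25)·234 + (44)·133
5 = 2 × 2 + 1  ⟹  1 = (54)·234 + (-95)·133
So (-95)·133 ≡ 1 (mod 234), i.e. 133^(-1) ≡ -95 ≡ 139 (mod 234).
Check: 133 × 139 = 18487 ≡ 1 (mod 234)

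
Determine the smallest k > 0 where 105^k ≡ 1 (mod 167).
166

167 is prime, so ord(105) divides φ(167) = 166.
Divisors of 166: 1, 2, 83, 166.
Repeated squaring: 105^1 ≡ 105, 105^2 ≡ 3, 105^4 ≡ 9, 105^8 ≡ 81, 105^16 ≡ 48, 105^32 ≡ 133, 105^64 ≡ 154, 105^128 ≡ 2 (mod 167).
Test 105^d mod 167 for each divisor d in increasing order:
105^1 ≡ 105
105^2 ≡ 3
105^83 = 105^64·105^16·105^2·105^1 ≡ 166
105^166 = 105^128·105^32·105^4·105^2 ≡ 1  ← first divisor giving 1
The order is 166.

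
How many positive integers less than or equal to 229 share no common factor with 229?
228

229 = 229
φ(n) = n × ∏(1 - 1/p) for each prime p dividing n
φ(229) = 229 × (1 - 1/229) = 228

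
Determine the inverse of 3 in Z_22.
15

gcd(3, 22) = 1, so the inverse exists.
Extended Euclidean algorithm on (22, 3):
22 = 7 × 3 + 1  ⟹  1 = (1)·22 + (-7)·3
So (-7)·3 ≡ 1 (mod 22), i.e. 3^(-1) ≡ -7 ≡ 15 (mod 22).
Check: 3 × 15 = 45 ≡ 1 (mod 22)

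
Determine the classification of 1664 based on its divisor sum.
abundant

Proper divisors of 1664: sum = 1 + 2 + 4 + 8 + 13 + 16 + 26 + 32 + 52 + 64 + 104 + 128 + 208 + 416 + 832 = 1906
Since 1906 > 1664, 1664 is abundant.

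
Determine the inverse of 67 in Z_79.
46

gcd(67, 79) = 1, so the inverse exists.
Extended Euclidean algorithm on (79, 67):
79 = 1 × 67 + 12  ⟹  12 = (1)·79 + (-1)·67
67 = 5 × 12 + 7  ⟹  7 = (-5)·79 + (6)·67
12 = 1 × 7 + 5  ⟹  5 = (6)·79 + (-7)·67
7 = 1 × 5 + 2  ⟹  2 = (-11)·79 + (13)·67
5 = 2 × 2 + 1  ⟹  1 = (28)·79 + (-33)·67
So (-33)·67 ≡ 1 (mod 79), i.e. 67^(-1) ≡ -33 ≡ 46 (mod 79).
Check: 67 × 46 = 3082 ≡ 1 (mod 79)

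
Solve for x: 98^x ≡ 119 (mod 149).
70

Baby-step giant-step with step n = ⌈√149⌉ = 13.
Baby steps 98^j mod 149 (j:value) for j=0..12: 0:1, 1:98, 2:68, 3:108, 4:5, 5:43, 6:42, 7:93, 8:25, 9:66, 10:61, 11:18, 12:125.
Giant-step multiplier: 98^(-13) ≡ 98^(148-13) = 98^135 ≡ 14 (mod 149).
Giant steps γ_i = 119·14^i mod 149: γ_0=119, γ_1=27, γ_2=80, γ_3=77, γ_4=35, γ_5=43 (in table at j=5).
x = i·n + j = 5·13 + 5 = 70.
Check: 98^70 ≡ 119 (mod 149).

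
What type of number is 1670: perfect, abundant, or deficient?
deficient

Proper divisors of 1670: sum = 1 + 2 + 5 + 10 + 167 + 334 + 835 = 1354
Since 1354 < 1670, 1670 is deficient.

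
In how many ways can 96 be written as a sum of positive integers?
118114304

p(n) counts ways to write n as a sum of positive integers (order ignored).
Euler's pentagonal recurrence: p(k) = p(k-1) + p(k-2) - p(k-5) - p(k-7) + p(k-12) + p(k-15) - ... (offsets j(3j∓1)/2, signs ++--, p(0)=1, p(<0)=0).
DP table for k = 0..95: p(0)=1, p(1)=1, p(2)=2, p(3)=3, p(4)=5, p(5)=7, p(6)=11, p(7)=15, p(8)=22, p(9)=30, p(10)=42, p(11)=56, p(12)=77, p(13)=101, p(14)=135, p(15)=176, p(16)=231, p(17)=297, p(18)=385, p(19)=490, p(20)=627, p(21)=792, p(22)=1002, p(23)=1255, p(24)=1575, p(25)=1958, p(26)=2436, p(27)=3010, p(28)=3718, p(29)=4565, p(30)=5604, p(31)=6842, p(32)=8349, p(33)=10143, p(34)=12310, p(35)=14883, p(36)=17977, p(37)=21637, p(38)=26015, p(39)=31185, p(40)=37338, p(41)=44583, p(42)=53174, p(43)=63261, p(44)=75175, p(45)=89134, p(46)=105558, p(47)=124754, p(48)=147273, p(49)=173525, p(50)=204226, p(51)=239943, p(52)=281589, p(53)=329931, p(54)=386155, p(55)=451276, p(56)=526823, p(57)=614154, p(58)=715220, p(59)=831820, p(60)=966467, p(61)=1121505, p(62)=1300156, p(63)=1505499, p(64)=1741630, p(65)=2012558, p(66)=2323520, p(67)=2679689, p(68)=3087735, p(69)=3554345, p(70)=4087968, p(71)=4697205, p(72)=5392783, p(73)=6185689, p(74)=7089500, p(75)=8118264, p(76)=9289091, p(77)=10619863, p(78)=12132164, p(79)=13848650, p(80)=15796476, p(81)=18004327, p(82)=20506255, p(83)=23338469, p(84)=26543660, p(85)=30167357, p(86)=34262962, p(87)=38887673, p(88)=44108109, p(89)=49995925, p(90)=56634173, p(91)=64112359, p(92)=72533807, p(93)=82010177, p(94)=92669720, p(95)=104651419.
Final step: p(96) = p(95) + p(94) - p(91) - p(89) + p(84) + p(81) - p(74) - p(70) + p(61) + p(56) - p(45) - p(39) + p(26) + p(19) - p(4)
= 104651419 + 92669720 - 64112359 - 49995925 + 26543660 + 18004327 - 7089500 - 4087968 + 1121505 + 526823 - 89134 - 31185 + 2436 + 490 - 5
= 118114304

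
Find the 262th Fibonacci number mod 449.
424

Matrix identity: Q^n = [[F_(n+1), F_n], [F_n, F_(n-1)]] with Q = [[1,1],[1,0]].
n = 262 = 100000110₂. Square-and-multiply, entries mod 449:
Q^1 = [[1,1],[1,0]]
Q^2 = (Q^1)² = [[2,1],[1,1]]
Q^4 = (Q^2)² = [[5,3],[3,2]]
Q^8 = (Q^4)² = [[34,21],[21,13]]
Q^16 = (Q^8)² = [[250,89],[89,161]]
Q^32 = (Q^16)² = [[377,210],[210,167]]
Q^65 = (Q^32)²·Q = [[88,343],[343,194]]
Q^131 = (Q^65)²·Q = [[313,122],[122,191]]
Q^262 = (Q^131)² = [[154,424],[424,179]]
F_262 mod 449 = Q^262[0][1] = 424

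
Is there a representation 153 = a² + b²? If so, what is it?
3² + 12² (a=3, b=12)

Factorization: 153 = 3^2 × 17
By Fermat: n is sum of two squares iff every prime p ≡ 3 (mod 4) appears to even power.
All primes ≡ 3 (mod 4) appear to even power.
Search a = 0, 1, 2, … for 153 - a² a perfect square: first hit at a = 3: 153 - 9 = 144 = 12².
153 = 3² + 12² = 9 + 144 ✓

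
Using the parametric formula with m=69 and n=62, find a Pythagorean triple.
(917, 8556, 8605)

Euclid's formula: a = m² - n², b = 2mn, c = m² + n²
m = 69, n = 62
a = 69² - 62² = 4761 - 3844 = 917
b = 2 × 69 × 62 = 8556
c = 69² + 62² = 4761 + 3844 = 8605
Verification: 917² + 8556² = 840889 + 73205136 = 74046025 = 8605² ✓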